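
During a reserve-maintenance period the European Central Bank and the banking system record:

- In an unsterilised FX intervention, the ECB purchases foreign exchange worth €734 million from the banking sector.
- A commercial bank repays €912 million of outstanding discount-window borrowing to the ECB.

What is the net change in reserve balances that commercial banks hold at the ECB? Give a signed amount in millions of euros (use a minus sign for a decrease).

FX purchase €734 million: the ECB pays by crediting reserve accounts → +€734M.
Discount-window repayment €912 million: repayment is debited from reserves → −€912M.
Net: 734 − 912 = -€178 million.

-€178 million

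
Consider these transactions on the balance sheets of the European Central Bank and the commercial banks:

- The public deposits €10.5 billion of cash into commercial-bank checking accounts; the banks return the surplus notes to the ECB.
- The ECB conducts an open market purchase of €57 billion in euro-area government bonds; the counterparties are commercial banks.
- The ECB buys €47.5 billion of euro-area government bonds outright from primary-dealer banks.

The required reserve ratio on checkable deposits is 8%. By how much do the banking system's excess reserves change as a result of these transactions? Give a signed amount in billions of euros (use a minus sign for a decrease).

Currency deposit €10.5 billion: reserves +€10.5B, deposits +€10.5B.
OMO purchase (from banks) €57 billion: reserves +€57B, deposits 0.
OMO purchase (from banks) €47.5 billion: reserves +€47.5B, deposits 0.
Totals: Δreserves = +€115B, Δdeposits = +€10.5B.
Δrequired reserves = 8% × +€10.5B = +€0.84B.
Δexcess reserves = Δreserves − Δrequired = +€115B − (+€0.84B) = +€114.16 billion.

+€114.16 billion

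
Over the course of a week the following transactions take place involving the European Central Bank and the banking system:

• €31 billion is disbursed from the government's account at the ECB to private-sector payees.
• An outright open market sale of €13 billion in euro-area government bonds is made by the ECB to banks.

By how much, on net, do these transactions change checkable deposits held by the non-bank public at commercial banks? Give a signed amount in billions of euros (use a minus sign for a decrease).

+€31 billion

Government spending €31 billion: non-bank counterparties' bank balances rise → +€31B.
OMO sale (to banks) €13 billion: the counterparty is a bank, so public deposits are unchanged → 0.
Net: 31 + 0 = +€31 billion.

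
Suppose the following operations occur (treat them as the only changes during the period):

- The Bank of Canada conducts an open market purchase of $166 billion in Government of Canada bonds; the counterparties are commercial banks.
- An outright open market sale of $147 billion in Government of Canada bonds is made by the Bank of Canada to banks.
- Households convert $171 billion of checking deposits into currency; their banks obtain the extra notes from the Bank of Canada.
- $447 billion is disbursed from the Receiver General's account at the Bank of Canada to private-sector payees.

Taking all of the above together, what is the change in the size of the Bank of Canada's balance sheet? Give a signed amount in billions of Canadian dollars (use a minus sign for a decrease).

OMO purchase (from banks) $166 billion: a Bank of Canada asset is acquired → +$166B.
OMO sale (to banks) $147 billion: a Bank of Canada asset is shed → −$147B.
Currency withdrawal $171 billion: only the composition of liabilities changes → 0.
Government spending $447 billion: only the composition of liabilities changes → 0.
Net: 166 − 147 + 0 + 0 = +$19 billion.

+$19 billion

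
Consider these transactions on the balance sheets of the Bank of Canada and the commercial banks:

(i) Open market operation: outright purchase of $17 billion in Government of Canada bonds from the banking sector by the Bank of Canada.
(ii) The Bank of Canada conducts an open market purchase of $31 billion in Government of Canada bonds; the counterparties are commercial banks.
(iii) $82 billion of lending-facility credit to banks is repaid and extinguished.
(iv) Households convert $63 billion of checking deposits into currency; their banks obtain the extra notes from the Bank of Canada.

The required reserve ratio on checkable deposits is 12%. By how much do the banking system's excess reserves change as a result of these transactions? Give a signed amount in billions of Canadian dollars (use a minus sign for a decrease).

OMO purchase (from banks) $17 billion: reserves +$17B, deposits 0.
OMO purchase (from banks) $31 billion: reserves +$31B, deposits 0.
Discount-window repayment $82 billion: reserves −$82B, deposits 0.
Currency withdrawal $63 billion: reserves −$63B, deposits −$63B.
Totals: Δreserves = −$97B, Δdeposits = −$63B.
Δrequired reserves = 12% × −$63B = −$7.56B.
Δexcess reserves = Δreserves − Δrequired = −$97B − (−$7.56B) = -$89.44 billion.

-$89.44 billion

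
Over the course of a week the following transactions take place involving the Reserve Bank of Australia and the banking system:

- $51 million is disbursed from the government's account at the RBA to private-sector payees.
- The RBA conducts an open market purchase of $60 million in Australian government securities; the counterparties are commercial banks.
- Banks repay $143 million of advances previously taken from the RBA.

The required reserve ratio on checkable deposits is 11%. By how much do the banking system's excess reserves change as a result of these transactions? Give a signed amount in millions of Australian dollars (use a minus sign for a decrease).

Government spending $51 million: reserves +$51M, deposits +$51M.
OMO purchase (from banks) $60 million: reserves +$60M, deposits 0.
Discount-window repayment $143 million: reserves −$143M, deposits 0.
Totals: Δreserves = −$32M, Δdeposits = +$51M.
Δrequired reserves = 11% × +$51M = +$5.61M.
Δexcess reserves = Δreserves − Δrequired = −$32M − (+$5.61M) = -$37.61 million.

-$37.61 million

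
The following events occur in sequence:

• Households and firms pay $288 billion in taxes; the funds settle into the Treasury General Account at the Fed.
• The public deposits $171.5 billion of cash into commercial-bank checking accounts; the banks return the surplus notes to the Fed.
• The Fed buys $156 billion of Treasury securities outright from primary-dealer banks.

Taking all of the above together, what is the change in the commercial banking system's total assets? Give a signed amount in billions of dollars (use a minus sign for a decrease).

Government account inflow $288 billion: bank balance sheets shrink → −$288B.
Currency deposit $171.5 billion: bank balance sheets expand → +$171.5B.
OMO purchase (from banks) $156 billion: just an asset swap on bank balance sheets → 0.
Net: −288 + 171.5 + 0 = -$116.5 billion.

-$116.5 billion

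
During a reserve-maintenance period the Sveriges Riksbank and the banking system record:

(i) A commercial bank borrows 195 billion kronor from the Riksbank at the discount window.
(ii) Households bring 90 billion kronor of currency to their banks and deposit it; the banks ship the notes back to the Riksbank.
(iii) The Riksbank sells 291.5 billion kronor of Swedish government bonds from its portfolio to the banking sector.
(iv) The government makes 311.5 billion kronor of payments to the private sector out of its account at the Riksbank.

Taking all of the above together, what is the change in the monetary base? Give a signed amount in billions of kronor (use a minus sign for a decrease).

Riksbank balance sheet:
  Assets:      Securities −291.5B, Loans to banks +195B
  Liabilities: Bank reserves +305B, Currency in circulation −90B, Government deposits −311.5B
Commercial banking system:
  Assets:      Reserves at CB +305B, Securities +291.5B
  Liabilities: Checkable deposits +401.5B, Borrowings from CB +195B
Monetary base = currency + reserves: −90B + (+305B) = +215 billion.

+215 billion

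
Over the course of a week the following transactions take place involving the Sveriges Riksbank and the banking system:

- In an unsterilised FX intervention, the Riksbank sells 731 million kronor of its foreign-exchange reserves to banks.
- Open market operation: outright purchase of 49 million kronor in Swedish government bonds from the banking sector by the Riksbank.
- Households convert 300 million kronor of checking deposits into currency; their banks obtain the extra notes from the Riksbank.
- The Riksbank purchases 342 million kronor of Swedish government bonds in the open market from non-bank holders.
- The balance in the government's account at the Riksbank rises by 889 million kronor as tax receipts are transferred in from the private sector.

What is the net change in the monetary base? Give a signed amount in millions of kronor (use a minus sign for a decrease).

FX sale 731 million kronor: Riksbank balance sheet contracts → −731M.
OMO purchase (from banks) 49 million kronor: Riksbank balance sheet expands → +49M.
Currency withdrawal 300 million kronor: just a shift between currency and reserves — both are base money → 0.
Asset purchase (from non-banks) 342 million kronor: Riksbank balance sheet expands → +342M.
Government account inflow 889 million kronor: reserves shift to a non-base liability → −889M.
Net: −731 + 49 + 0 + 342 − 889 = -1229 million.

-1229 million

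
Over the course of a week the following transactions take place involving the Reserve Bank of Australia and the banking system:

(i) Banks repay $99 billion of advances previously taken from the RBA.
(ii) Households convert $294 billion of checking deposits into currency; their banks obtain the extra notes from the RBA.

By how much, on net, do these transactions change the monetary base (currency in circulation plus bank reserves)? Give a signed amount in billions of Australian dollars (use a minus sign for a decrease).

RBA balance sheet:
  Assets:      Loans to banks −$99B
  Liabilities: Bank reserves −$393B, Currency in circulation +$294B
Monetary base = currency + reserves: +$294B + (−$393B) = -$99 billion.

-$99 billion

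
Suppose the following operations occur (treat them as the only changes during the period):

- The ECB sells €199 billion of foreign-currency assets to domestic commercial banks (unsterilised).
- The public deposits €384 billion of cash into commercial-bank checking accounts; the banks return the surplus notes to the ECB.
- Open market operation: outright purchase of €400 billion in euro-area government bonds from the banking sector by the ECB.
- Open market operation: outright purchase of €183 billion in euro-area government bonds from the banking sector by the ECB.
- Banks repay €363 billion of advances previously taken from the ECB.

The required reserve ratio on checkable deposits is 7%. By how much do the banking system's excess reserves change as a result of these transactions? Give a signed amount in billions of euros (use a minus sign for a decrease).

FX sale €199 billion: reserves −€199B, deposits 0.
Currency deposit €384 billion: reserves +€384B, deposits +€384B.
OMO purchase (from banks) €400 billion: reserves +€400B, deposits 0.
OMO purchase (from banks) €183 billion: reserves +€183B, deposits 0.
Discount-window repayment €363 billion: reserves −€363B, deposits 0.
Totals: Δreserves = +€405B, Δdeposits = +€384B.
Δrequired reserves = 7% × +€384B = +€26.88B.
Δexcess reserves = Δreserves − Δrequired = +€405B − (+€26.88B) = +€378.12 billion.

+€378.12 billion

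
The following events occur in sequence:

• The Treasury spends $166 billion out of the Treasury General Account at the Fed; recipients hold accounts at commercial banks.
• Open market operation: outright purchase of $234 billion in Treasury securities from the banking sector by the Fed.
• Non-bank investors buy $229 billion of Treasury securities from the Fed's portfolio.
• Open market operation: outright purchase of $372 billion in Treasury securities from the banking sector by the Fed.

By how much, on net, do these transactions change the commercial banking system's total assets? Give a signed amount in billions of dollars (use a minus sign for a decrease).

-$63 billion

Fed balance sheet:
  Assets:      Securities +$377B
  Liabilities: Bank reserves +$543B, Government deposits −$166B
Commercial banking system:
  Assets:      Reserves at CB +$543B, Securities −$606B
  Liabilities: Checkable deposits −$63B
Change in total bank assets = -$63 billion.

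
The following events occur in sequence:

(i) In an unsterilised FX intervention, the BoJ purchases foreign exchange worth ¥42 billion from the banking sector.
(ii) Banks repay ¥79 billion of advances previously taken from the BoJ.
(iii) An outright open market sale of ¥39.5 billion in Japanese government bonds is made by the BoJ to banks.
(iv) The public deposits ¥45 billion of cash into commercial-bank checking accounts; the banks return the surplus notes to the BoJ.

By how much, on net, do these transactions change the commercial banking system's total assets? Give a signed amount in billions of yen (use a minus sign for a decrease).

FX purchase ¥42 billion: just an asset swap on bank balance sheets → 0.
Discount-window repayment ¥79 billion: bank balance sheets shrink → −¥79B.
OMO sale (to banks) ¥39.5 billion: just an asset swap on bank balance sheets → 0.
Currency deposit ¥45 billion: bank balance sheets expand → +¥45B.
Net: 0 − 79 + 0 + 45 = -¥34 billion.

-¥34 billion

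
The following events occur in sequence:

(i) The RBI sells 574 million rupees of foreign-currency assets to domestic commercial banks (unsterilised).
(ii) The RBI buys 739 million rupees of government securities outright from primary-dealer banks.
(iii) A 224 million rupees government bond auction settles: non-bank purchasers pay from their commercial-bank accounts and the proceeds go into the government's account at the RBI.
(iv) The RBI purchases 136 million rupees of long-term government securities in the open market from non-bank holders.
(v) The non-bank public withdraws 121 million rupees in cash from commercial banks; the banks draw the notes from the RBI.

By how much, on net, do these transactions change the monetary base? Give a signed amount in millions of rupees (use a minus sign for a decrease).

+77 million

RBI balance sheet:
  Assets:      Securities +875M, Foreign assets −574M
  Liabilities: Bank reserves −44M, Currency in circulation +121M, Government deposits +224M
Commercial banking system:
  Assets:      Reserves at CB −44M, Securities −739M, Foreign assets +574M
  Liabilities: Checkable deposits −209M
Monetary base = currency + reserves: +121M + (−44M) = +77 million.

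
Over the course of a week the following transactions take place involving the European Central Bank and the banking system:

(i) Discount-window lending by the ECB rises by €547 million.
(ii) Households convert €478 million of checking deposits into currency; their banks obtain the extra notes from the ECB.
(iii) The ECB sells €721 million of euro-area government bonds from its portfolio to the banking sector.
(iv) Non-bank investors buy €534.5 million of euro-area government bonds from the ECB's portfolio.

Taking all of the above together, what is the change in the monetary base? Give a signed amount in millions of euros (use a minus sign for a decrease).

-€708.5 million

Discount-window loan €547 million: ECB balance sheet expands → +€547M.
Currency withdrawal €478 million: just a shift between currency and reserves — both are base money → 0.
OMO sale (to banks) €721 million: ECB balance sheet contracts → −€721M.
Asset sale (to non-banks) €534.5 million: ECB balance sheet contracts → −€534.5M.
Net: 547 + 0 − 721 − 534.5 = -€708.5 million.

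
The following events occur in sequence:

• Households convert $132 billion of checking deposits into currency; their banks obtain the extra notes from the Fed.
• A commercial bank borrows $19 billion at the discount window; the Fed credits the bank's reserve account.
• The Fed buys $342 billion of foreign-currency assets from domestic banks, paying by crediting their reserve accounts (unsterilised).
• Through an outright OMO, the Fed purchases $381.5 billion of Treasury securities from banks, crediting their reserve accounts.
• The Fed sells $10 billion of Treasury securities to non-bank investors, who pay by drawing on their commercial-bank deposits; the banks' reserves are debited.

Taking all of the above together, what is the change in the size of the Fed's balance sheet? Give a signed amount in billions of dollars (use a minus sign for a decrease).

+$732.5 billion

Currency withdrawal $132 billion: only the composition of liabilities changes → 0.
Discount-window loan $19 billion: a Fed asset is acquired → +$19B.
FX purchase $342 billion: a Fed asset is acquired → +$342B.
OMO purchase (from banks) $381.5 billion: a Fed asset is acquired → +$381.5B.
Asset sale (to non-banks) $10 billion: a Fed asset is shed → −$10B.
Net: 0 + 19 + 342 + 381.5 − 10 = +$732.5 billion.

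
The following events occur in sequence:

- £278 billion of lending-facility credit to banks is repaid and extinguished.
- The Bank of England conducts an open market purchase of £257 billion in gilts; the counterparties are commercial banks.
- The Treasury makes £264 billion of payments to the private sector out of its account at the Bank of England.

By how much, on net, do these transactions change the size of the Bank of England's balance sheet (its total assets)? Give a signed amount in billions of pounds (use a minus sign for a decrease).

-£21 billion

Bank of England balance sheet:
  Assets:      Securities +£257B, Loans to banks −£278B
  Liabilities: Bank reserves +£243B, Government deposits −£264B
Commercial banking system:
  Assets:      Reserves at CB +£243B, Securities −£257B
  Liabilities: Checkable deposits +£264B, Borrowings from CB −£278B
Change in total Bank of England assets = -£21 billion.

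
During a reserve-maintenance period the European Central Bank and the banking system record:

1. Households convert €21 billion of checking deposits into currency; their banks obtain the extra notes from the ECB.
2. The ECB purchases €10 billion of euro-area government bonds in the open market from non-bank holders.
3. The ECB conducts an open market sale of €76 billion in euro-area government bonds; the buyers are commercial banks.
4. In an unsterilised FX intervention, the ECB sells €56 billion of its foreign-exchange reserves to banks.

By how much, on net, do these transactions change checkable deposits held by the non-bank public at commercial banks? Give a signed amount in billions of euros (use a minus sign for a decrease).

-€11 billion

ECB balance sheet:
  Assets:      Securities −€66B, Foreign assets −€56B
  Liabilities: Bank reserves −€143B, Currency in circulation +€21B
Commercial banking system:
  Assets:      Reserves at CB −€143B, Securities +€76B, Foreign assets +€56B
  Liabilities: Checkable deposits −€11B
So the change in checkable deposits held by the non-bank public at commercial banks is -€11 billion.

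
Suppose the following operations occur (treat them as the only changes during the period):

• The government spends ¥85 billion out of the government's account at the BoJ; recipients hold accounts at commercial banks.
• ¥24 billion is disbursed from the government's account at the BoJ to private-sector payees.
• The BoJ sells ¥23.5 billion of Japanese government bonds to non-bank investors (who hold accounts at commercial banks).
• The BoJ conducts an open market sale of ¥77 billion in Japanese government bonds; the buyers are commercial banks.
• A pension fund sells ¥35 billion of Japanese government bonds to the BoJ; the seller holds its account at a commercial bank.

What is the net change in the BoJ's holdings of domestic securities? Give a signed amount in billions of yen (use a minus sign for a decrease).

-¥65.5 billion

Government spending ¥85 billion: the BoJ's securities portfolio is untouched → 0.
Government spending ¥24 billion: the BoJ's securities portfolio is untouched → 0.
Asset sale (to non-banks) ¥23.5 billion: securities removed from the BoJ's portfolio → −¥23.5B.
OMO sale (to banks) ¥77 billion: securities removed from the BoJ's portfolio → −¥77B.
Asset purchase (from non-banks) ¥35 billion: securities added to the BoJ's portfolio → +¥35B.
Net: 0 + 0 − 23.5 − 77 + 35 = -¥65.5 billion.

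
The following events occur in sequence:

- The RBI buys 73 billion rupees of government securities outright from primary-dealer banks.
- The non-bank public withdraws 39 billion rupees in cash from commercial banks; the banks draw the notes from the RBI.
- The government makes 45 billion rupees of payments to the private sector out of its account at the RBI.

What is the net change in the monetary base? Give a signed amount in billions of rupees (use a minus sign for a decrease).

OMO purchase (from banks) 73 billion rupees: RBI balance sheet expands → +73B.
Currency withdrawal 39 billion rupees: just a shift between currency and reserves — both are base money → 0.
Government spending 45 billion rupees: a non-base liability converts back to reserves → +45B.
Net: 73 + 0 + 45 = +118 billion.

+118 billion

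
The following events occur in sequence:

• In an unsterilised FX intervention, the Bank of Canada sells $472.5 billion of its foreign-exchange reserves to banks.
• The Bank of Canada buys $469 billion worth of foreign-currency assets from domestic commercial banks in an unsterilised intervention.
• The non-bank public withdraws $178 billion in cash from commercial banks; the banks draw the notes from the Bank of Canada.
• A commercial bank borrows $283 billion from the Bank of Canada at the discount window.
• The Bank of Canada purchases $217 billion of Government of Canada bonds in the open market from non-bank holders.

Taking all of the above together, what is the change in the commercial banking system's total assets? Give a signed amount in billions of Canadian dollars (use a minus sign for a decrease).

+$322 billion

FX sale $472.5 billion: just an asset swap on bank balance sheets → 0.
FX purchase $469 billion: just an asset swap on bank balance sheets → 0.
Currency withdrawal $178 billion: bank balance sheets shrink → −$178B.
Discount-window loan $283 billion: bank balance sheets expand → +$283B.
Asset purchase (from non-banks) $217 billion: bank balance sheets expand → +$217B.
Net: 0 + 0 − 178 + 283 + 217 = +$322 billion.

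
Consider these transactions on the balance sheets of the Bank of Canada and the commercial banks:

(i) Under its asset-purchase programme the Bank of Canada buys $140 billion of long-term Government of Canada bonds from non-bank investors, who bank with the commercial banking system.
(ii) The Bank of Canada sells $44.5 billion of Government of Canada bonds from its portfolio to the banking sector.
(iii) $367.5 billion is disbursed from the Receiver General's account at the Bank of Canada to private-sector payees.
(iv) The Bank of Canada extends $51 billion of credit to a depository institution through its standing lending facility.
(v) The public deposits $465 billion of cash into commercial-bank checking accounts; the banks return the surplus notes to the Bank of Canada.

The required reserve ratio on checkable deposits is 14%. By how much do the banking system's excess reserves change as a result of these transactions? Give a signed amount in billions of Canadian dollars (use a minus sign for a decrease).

+$842.85 billion

Asset purchase (from non-banks) $140 billion: reserves +$140B, deposits +$140B.
OMO sale (to banks) $44.5 billion: reserves −$44.5B, deposits 0.
Government spending $367.5 billion: reserves +$367.5B, deposits +$367.5B.
Discount-window loan $51 billion: reserves +$51B, deposits 0.
Currency deposit $465 billion: reserves +$465B, deposits +$465B.
Totals: Δreserves = +$979B, Δdeposits = +$972.5B.
Δrequired reserves = 14% × +$972.5B = +$136.15B.
Δexcess reserves = Δreserves − Δrequired = +$979B − (+$136.15B) = +$842.85 billion.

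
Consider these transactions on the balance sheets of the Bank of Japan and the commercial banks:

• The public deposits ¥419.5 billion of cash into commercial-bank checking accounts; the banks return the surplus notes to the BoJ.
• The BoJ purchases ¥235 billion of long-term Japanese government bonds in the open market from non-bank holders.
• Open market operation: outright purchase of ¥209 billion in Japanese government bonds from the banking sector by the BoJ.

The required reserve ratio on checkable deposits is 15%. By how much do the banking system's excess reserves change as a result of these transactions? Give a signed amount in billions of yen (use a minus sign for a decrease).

Currency deposit ¥419.5 billion: reserves +¥419.5B, deposits +¥419.5B.
Asset purchase (from non-banks) ¥235 billion: reserves +¥235B, deposits +¥235B.
OMO purchase (from banks) ¥209 billion: reserves +¥209B, deposits 0.
Totals: Δreserves = +¥863.5B, Δdeposits = +¥654.5B.
Δrequired reserves = 15% × +¥654.5B = +¥98.175B.
Δexcess reserves = Δreserves − Δrequired = +¥863.5B − (+¥98.175B) = +¥765.325 billion.

+¥765.325 billion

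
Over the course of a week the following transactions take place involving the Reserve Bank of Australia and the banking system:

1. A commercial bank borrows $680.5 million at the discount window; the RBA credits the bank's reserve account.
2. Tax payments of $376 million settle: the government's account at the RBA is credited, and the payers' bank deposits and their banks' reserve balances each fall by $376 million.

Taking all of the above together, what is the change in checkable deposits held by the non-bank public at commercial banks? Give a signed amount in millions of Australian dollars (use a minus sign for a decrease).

Discount-window loan $680.5 million: the counterparty is a bank, so public deposits are unchanged → 0.
Government account inflow $376 million: non-bank counterparties' bank balances fall → −$376M.
Net: 0 − 376 = -$376 million.

-$376 million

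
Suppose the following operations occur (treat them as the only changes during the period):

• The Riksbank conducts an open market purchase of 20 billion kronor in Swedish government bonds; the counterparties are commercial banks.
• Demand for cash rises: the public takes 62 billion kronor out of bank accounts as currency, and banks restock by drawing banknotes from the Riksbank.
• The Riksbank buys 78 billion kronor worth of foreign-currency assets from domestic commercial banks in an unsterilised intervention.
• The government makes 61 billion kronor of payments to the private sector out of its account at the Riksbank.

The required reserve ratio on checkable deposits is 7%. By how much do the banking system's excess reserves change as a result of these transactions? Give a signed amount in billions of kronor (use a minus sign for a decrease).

OMO purchase (from banks) 20 billion kronor: reserves +20B, deposits 0.
Currency withdrawal 62 billion kronor: reserves −62B, deposits −62B.
FX purchase 78 billion kronor: reserves +78B, deposits 0.
Government spending 61 billion kronor: reserves +61B, deposits +61B.
Totals: Δreserves = +97B, Δdeposits = −1B.
Δrequired reserves = 7% × −1B = −0.07B.
Δexcess reserves = Δreserves − Δrequired = +97B − (−0.07B) = +97.07 billion.

+97.07 billion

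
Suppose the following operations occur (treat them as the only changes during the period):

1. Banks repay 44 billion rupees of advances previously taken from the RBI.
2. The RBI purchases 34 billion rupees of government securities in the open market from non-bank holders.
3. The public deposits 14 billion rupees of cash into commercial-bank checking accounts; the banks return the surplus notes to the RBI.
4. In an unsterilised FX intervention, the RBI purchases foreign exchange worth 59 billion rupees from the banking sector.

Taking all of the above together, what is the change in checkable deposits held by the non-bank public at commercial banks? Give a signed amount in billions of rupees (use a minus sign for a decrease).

+48 billion

RBI balance sheet:
  Assets:      Securities +34B, Loans to banks −44B, Foreign assets +59B
  Liabilities: Bank reserves +63B, Currency in circulation −14B
Commercial banking system:
  Assets:      Reserves at CB +63B, Foreign assets −59B
  Liabilities: Checkable deposits +48B, Borrowings from CB −44B
So the change in checkable deposits held by the non-bank public at commercial banks is +48 billion.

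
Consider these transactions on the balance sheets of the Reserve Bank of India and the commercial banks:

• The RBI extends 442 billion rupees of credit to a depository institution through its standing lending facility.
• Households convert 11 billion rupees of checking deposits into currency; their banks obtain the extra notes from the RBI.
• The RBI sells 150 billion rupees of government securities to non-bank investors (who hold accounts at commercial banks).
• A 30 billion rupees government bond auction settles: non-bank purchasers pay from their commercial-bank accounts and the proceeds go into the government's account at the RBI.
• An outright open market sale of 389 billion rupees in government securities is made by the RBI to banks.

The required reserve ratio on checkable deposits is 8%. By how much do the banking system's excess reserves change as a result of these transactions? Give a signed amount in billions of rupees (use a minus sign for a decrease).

-122.72 billion

Discount-window loan 442 billion rupees: reserves +442B, deposits 0.
Currency withdrawal 11 billion rupees: reserves −11B, deposits −11B.
Asset sale (to non-banks) 150 billion rupees: reserves −150B, deposits −150B.
Government account inflow 30 billion rupees: reserves −30B, deposits −30B.
OMO sale (to banks) 389 billion rupees: reserves −389B, deposits 0.
Totals: Δreserves = −138B, Δdeposits = −191B.
Δrequired reserves = 8% × −191B = −15.28B.
Δexcess reserves = Δreserves − Δrequired = −138B − (−15.28B) = -122.72 billion.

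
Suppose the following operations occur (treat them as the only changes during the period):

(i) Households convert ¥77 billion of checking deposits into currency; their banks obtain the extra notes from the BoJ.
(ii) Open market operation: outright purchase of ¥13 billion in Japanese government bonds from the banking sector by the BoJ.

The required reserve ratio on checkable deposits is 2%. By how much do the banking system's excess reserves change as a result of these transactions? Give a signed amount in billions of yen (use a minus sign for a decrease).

Currency withdrawal ¥77 billion: reserves −¥77B, deposits −¥77B.
OMO purchase (from banks) ¥13 billion: reserves +¥13B, deposits 0.
Totals: Δreserves = −¥64B, Δdeposits = −¥77B.
Δrequired reserves = 2% × −¥77B = −¥1.54B.
Δexcess reserves = Δreserves − Δrequired = −¥64B − (−¥1.54B) = -¥62.46 billion.

-¥62.46 billion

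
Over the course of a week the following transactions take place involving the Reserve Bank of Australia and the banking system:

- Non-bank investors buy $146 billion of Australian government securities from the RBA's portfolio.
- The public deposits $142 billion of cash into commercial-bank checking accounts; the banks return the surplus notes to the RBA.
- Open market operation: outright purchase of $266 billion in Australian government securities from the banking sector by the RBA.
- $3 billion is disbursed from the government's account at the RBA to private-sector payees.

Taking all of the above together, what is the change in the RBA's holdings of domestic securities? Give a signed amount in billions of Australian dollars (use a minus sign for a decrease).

+$120 billion

RBA balance sheet:
  Assets:      Securities +$120B
  Liabilities: Bank reserves +$265B, Currency in circulation −$142B, Government deposits −$3B
So the change in the RBA's holdings of domestic securities is +$120 billion.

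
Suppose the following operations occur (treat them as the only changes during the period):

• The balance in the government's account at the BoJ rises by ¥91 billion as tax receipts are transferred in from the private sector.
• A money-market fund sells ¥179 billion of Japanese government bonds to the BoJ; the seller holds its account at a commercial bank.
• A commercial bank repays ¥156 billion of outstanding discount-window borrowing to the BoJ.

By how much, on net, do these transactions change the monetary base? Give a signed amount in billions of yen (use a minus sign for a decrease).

BoJ balance sheet:
  Assets:      Securities +¥179B, Loans to banks −¥156B
  Liabilities: Bank reserves −¥68B, Government deposits +¥91B
Commercial banking system:
  Assets:      Reserves at CB −¥68B
  Liabilities: Checkable deposits +¥88B, Borrowings from CB −¥156B
Monetary base = currency + reserves: 0 + (−¥68B) = -¥68 billion.

-¥68 billion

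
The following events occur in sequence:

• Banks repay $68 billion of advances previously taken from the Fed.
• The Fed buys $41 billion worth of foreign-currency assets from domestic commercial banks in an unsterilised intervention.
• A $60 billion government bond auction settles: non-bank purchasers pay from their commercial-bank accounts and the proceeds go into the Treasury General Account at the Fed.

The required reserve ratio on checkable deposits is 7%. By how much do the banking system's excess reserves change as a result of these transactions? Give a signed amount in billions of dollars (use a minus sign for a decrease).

Discount-window repayment $68 billion: reserves −$68B, deposits 0.
FX purchase $41 billion: reserves +$41B, deposits 0.
Government account inflow $60 billion: reserves −$60B, deposits −$60B.
Totals: Δreserves = −$87B, Δdeposits = −$60B.
Δrequired reserves = 7% × −$60B = −$4.2B.
Δexcess reserves = Δreserves − Δrequired = −$87B − (−$4.2B) = -$82.8 billion.

-$82.8 billion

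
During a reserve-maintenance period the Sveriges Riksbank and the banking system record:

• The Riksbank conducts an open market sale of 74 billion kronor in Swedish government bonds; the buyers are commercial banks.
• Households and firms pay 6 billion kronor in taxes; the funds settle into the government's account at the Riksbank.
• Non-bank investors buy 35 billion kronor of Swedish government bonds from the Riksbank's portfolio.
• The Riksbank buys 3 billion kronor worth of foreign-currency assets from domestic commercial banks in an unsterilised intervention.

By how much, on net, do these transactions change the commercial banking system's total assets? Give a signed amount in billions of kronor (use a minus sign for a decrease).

Riksbank balance sheet:
  Assets:      Securities −109B, Foreign assets +3B
  Liabilities: Bank reserves −112B, Government deposits +6B
Commercial banking system:
  Assets:      Reserves at CB −112B, Securities +74B, Foreign assets −3B
  Liabilities: Checkable deposits −41B
Change in total bank assets = -41 billion.

-41 billion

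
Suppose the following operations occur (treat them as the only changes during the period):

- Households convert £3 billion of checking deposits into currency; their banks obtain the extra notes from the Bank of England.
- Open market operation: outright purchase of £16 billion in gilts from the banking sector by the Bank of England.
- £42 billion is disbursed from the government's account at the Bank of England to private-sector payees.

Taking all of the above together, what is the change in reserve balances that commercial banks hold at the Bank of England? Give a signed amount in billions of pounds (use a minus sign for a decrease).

Currency withdrawal £3 billion: banks swap reserves for currency → −£3B.
OMO purchase (from banks) £16 billion: the Bank of England pays by crediting reserve accounts → +£16B.
Government spending £42 billion: government payments flow into bank reserve accounts → +£42B.
Net: −3 + 16 + 42 = +£55 billion.

+£55 billion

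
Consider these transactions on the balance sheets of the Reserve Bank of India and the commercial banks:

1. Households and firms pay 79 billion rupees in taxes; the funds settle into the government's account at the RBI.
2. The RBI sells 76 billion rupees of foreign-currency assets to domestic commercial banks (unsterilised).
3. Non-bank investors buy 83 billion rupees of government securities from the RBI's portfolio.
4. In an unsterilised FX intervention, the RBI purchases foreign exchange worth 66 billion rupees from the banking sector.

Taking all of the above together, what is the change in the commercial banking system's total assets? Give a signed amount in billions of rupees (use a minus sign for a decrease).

-162 billion

Government account inflow 79 billion rupees: bank balance sheets shrink → −79B.
FX sale 76 billion rupees: just an asset swap on bank balance sheets → 0.
Asset sale (to non-banks) 83 billion rupees: bank balance sheets shrink → −83B.
FX purchase 66 billion rupees: just an asset swap on bank balance sheets → 0.
Net: −79 + 0 − 83 + 0 = -162 billion.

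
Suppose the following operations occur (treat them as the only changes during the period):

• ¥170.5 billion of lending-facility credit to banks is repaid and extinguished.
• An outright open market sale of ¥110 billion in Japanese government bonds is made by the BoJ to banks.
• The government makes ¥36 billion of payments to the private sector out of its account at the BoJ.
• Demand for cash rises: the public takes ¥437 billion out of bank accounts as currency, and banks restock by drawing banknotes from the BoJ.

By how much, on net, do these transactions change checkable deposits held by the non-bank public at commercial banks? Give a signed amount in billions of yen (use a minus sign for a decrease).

-¥401 billion

Discount-window repayment ¥170.5 billion: the counterparty is a bank, so public deposits are unchanged → 0.
OMO sale (to banks) ¥110 billion: the counterparty is a bank, so public deposits are unchanged → 0.
Government spending ¥36 billion: non-bank counterparties' bank balances rise → +¥36B.
Currency withdrawal ¥437 billion: non-bank counterparties' bank balances fall → −¥437B.
Net: 0 + 0 + 36 − 437 = -¥401 billion.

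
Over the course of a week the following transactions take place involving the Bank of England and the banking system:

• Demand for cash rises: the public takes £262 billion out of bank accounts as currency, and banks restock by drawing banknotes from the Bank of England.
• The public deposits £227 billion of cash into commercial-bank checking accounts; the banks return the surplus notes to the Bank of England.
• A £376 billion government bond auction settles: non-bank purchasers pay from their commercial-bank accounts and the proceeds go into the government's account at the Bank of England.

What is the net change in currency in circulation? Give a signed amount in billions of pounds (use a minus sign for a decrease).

+£35 billion

Bank of England balance sheet:
  Assets:      no change
  Liabilities: Bank reserves −£411B, Currency in circulation +£35B, Government deposits +£376B
Commercial banking system:
  Assets:      Reserves at CB −£411B
  Liabilities: Checkable deposits −£411B
So the change in currency in circulation is +£35 billion.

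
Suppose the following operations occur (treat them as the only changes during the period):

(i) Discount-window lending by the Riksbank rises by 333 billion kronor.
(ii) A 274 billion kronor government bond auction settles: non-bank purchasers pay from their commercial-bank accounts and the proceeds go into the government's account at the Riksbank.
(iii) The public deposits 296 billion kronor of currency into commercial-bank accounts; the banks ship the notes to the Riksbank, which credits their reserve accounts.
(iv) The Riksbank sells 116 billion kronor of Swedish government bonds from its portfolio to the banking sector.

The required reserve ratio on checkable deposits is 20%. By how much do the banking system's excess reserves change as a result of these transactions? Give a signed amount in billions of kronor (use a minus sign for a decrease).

Discount-window loan 333 billion kronor: reserves +333B, deposits 0.
Government account inflow 274 billion kronor: reserves −274B, deposits −274B.
Currency deposit 296 billion kronor: reserves +296B, deposits +296B.
OMO sale (to banks) 116 billion kronor: reserves −116B, deposits 0.
Totals: Δreserves = +239B, Δdeposits = +22B.
Δrequired reserves = 20% × +22B = +4.4B.
Δexcess reserves = Δreserves − Δrequired = +239B − (+4.4B) = +234.6 billion.

+234.6 billion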